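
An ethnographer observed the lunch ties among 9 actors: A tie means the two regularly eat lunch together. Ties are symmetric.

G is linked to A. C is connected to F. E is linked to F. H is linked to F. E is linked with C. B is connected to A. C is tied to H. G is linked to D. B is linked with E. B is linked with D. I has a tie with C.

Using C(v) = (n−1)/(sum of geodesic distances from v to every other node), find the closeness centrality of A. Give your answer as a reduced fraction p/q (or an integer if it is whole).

2/5

Distances from A: B:1, C:3, D:2, E:2, F:3, G:1, H:4, I:4. Sum = 20.
n = 9, so closeness = 8/20 = 2/5.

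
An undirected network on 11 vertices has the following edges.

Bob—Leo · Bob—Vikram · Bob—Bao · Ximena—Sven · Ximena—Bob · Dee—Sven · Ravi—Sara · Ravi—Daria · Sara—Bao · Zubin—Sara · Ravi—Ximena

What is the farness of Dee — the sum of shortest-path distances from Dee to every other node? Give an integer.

34

Distances from Dee: Bao:4, Bob:3, Daria:4, Leo:4, Ravi:3, Sara:4, Sven:1, Vikram:4, Ximena:2, Zubin:5.
Sum = 4 + 3 + 4 + 4 + 3 + 4 + 1 + 4 + 2 + 5 = 34.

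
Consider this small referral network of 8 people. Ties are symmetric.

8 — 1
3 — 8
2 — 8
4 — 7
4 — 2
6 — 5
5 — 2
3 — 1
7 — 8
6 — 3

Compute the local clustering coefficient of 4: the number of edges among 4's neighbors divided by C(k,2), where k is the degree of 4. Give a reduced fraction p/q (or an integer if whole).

4's neighbors: 2 and 7 (k = 2).
Possible neighbor pairs: C(2,2) = 1. Edges among them: none → e = 0.
Clustering(4) = 0/1.

0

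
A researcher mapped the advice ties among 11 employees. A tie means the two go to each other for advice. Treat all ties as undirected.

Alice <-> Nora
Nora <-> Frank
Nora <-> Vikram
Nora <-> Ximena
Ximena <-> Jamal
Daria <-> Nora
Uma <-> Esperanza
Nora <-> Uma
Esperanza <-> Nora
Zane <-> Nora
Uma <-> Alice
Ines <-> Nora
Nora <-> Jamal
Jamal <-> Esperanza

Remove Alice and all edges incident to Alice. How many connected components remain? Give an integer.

1

Alice's neighbors (Nora and Uma) remain reachable from one another through other ties, so the rest of the network stays in one piece.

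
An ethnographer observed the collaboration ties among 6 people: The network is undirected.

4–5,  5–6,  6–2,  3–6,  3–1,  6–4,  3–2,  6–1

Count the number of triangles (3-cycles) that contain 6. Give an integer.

6's neighbors: 1, 2, 3, 4, and 5.
Neighbor pairs that are themselves tied: 6–1–3; 6–2–3; 6–4–5. Each forms one triangle with 6, for 3 in total.

3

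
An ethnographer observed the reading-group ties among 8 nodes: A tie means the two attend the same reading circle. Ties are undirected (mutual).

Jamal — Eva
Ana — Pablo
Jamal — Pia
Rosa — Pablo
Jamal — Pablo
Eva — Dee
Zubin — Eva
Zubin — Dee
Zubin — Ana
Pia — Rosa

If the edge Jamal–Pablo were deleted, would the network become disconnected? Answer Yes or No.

No

Even without that edge, Jamal still reaches Pablo via Jamal – Pia – Rosa – Pablo, so the network stays connected. Not a bridge.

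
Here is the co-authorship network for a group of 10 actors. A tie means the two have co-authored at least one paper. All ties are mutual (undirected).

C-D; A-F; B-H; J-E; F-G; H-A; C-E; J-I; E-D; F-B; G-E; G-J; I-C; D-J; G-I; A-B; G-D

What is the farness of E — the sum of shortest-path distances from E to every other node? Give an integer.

18

Distances from E: A:3, B:3, C:1, D:1, F:2, G:1, H:4, I:2, J:1.
Sum = 3 + 3 + 1 + 1 + 2 + 1 + 4 + 2 + 1 = 18.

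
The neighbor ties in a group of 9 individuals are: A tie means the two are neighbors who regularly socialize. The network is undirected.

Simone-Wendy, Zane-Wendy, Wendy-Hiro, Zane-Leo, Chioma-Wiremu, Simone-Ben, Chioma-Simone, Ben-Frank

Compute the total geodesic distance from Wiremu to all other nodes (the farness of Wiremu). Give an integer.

26

Distances from Wiremu: Ben:3, Chioma:1, Frank:4, Hiro:4, Leo:5, Simone:2, Wendy:3, Zane:4.
Sum = 3 + 1 + 4 + 4 + 5 + 2 + 3 + 4 = 26.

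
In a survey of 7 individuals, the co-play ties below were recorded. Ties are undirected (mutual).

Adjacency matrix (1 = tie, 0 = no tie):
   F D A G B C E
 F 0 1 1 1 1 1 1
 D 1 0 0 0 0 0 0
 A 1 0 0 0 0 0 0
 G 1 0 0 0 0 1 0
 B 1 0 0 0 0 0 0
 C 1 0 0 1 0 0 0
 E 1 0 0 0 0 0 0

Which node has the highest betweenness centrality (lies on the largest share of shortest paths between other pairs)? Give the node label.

F

Unnormalized betweenness of each node: A:0, B:0, C:0, D:0, E:0, F:14, G:0.
F has the largest value, 14, making it the main broker — the node through which the most shortest paths run.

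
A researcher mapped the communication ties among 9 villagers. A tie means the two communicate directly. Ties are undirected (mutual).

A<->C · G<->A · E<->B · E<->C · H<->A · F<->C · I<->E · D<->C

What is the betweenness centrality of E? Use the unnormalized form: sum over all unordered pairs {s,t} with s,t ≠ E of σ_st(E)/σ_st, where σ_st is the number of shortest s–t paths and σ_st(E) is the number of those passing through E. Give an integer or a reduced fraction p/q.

13

Pairs whose geodesics pass through E — C–I: 1; C–B: 1; G–I: 1; G–B: 1; A–I: 1; A–B: 1; D–I: 1; D–B: 1; I–F: 1; I–H: 1; I–B: 1; F–B: 1; H–B: 1.
All other pairs contribute 0.
Summing the contributions gives betweenness(E) = 13.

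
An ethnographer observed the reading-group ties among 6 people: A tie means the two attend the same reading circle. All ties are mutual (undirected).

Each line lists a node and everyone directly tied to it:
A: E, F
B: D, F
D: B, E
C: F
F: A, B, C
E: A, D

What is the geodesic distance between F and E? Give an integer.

One shortest route is F – A – E, which uses 2 edges, and F and E are not directly tied, so nothing shorter exists. So d(F,E) = 2.

2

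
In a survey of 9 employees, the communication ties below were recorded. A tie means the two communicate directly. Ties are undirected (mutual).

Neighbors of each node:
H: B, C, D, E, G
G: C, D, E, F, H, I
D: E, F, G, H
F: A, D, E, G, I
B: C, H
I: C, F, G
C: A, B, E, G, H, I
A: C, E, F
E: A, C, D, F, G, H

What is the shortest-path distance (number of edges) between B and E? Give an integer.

2

One shortest route is B – C – E, which uses 2 edges, and B and E are not directly tied, so nothing shorter exists. So d(B,E) = 2.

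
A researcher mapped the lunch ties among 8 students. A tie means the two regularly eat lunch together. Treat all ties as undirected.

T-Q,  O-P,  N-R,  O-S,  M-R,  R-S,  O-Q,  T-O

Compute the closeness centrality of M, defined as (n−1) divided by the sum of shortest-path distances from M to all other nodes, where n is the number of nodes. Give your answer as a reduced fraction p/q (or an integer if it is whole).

7/20

Distances from M: N:2, O:3, P:4, Q:4, R:1, S:2, T:4. Sum = 20.
n = 8, so closeness = 7/20.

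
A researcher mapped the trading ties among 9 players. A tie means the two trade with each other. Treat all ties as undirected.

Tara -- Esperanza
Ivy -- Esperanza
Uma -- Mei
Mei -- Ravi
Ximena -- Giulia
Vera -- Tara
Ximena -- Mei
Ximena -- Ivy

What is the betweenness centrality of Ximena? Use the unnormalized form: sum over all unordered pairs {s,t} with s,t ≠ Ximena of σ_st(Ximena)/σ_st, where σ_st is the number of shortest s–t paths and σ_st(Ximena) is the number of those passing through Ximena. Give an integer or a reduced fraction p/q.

Pairs whose geodesics pass through Ximena — Ivy–Mei: 1; Ivy–Giulia: 1; Ivy–Ravi: 1; Ivy–Uma: 1; Tara–Mei: 1; Tara–Giulia: 1; Tara–Ravi: 1; Tara–Uma: 1; Esperanza–Mei: 1; Esperanza–Giulia: 1; Esperanza–Ravi: 1; Esperanza–Uma: 1; Mei–Giulia: 1; Mei–Vera: 1 … (+5 more pairs).
All other pairs contribute 0.
Summing the contributions gives betweenness(Ximena) = 19.

19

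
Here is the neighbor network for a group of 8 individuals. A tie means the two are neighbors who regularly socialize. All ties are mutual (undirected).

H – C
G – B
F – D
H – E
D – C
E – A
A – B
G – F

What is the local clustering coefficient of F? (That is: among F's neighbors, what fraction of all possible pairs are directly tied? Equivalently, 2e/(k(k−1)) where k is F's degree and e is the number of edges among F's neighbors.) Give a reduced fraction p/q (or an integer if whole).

0

F's neighbors: D and G (k = 2).
Possible neighbor pairs: C(2,2) = 1. Edges among them: none → e = 0.
Clustering(F) = 0/1.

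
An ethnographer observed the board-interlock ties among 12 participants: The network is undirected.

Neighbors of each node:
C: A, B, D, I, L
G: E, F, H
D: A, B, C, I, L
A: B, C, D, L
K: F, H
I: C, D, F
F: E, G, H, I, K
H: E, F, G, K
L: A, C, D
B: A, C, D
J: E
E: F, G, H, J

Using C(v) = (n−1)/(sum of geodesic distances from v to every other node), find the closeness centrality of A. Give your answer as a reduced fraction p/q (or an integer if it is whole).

Distances from A: B:1, C:1, D:1, E:4, F:3, G:4, H:4, I:2, J:5, K:4, L:1. Sum = 30.
n = 12, so closeness = 11/30.

11/30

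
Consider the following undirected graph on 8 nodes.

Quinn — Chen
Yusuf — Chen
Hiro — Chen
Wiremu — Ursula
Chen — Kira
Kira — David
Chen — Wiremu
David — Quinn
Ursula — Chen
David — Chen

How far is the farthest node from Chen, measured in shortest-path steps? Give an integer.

1

Distances from Chen: David:1, Hiro:1, Kira:1, Quinn:1, Ursula:1, Wiremu:1, Yusuf:1.
The largest is 1 (to Quinn, Wiremu, David, Kira, Yusuf, Hiro, and Ursula), so the eccentricity of Chen is 1.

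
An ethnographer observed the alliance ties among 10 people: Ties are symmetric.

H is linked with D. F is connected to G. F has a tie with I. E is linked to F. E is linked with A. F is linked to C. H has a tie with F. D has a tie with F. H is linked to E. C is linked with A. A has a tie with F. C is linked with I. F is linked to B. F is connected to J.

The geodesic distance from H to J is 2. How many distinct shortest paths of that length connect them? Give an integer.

1

The shortest distance is 2, and the only length-2 path is H–F–J. So there is exactly 1 shortest path.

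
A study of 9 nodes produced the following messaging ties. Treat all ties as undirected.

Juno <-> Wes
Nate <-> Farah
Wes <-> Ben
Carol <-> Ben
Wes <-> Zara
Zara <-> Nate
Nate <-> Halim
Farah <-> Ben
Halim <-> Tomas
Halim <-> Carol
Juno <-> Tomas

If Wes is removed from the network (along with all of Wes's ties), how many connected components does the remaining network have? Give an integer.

Wes's neighbors (Ben, Juno, and Zara) remain reachable from one another through other ties, so the rest of the network stays in one piece.

1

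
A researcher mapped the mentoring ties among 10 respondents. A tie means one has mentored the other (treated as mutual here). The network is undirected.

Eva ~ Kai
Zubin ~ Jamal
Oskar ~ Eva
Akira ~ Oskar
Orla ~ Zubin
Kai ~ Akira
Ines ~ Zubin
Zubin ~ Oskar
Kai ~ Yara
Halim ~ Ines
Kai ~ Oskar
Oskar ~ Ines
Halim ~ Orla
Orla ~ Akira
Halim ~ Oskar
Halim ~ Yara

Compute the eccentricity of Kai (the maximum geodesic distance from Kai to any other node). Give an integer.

3

Distances from Kai: Akira:1, Eva:1, Halim:2, Ines:2, Jamal:3, Orla:2, Oskar:1, Yara:1, Zubin:2.
The largest is 3 (to Jamal), so the eccentricity of Kai is 3.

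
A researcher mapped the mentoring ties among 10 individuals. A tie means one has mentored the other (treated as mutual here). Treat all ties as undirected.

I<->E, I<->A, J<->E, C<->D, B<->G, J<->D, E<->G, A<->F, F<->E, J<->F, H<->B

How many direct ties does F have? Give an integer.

3

F is directly tied to A, E, and J. That is 3 neighbors, so the degree of F is 3.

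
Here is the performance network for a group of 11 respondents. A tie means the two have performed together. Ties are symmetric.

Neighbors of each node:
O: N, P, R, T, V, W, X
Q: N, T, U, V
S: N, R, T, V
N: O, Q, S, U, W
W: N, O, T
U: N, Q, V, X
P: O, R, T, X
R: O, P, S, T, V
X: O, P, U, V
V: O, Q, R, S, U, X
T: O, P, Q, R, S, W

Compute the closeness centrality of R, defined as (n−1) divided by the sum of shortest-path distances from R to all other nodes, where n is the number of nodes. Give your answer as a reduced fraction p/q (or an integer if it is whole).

2/3

Distances from R: N:2, O:1, P:1, Q:2, S:1, T:1, U:2, V:1, W:2, X:2. Sum = 15.
n = 11, so closeness = 10/15 = 2/3.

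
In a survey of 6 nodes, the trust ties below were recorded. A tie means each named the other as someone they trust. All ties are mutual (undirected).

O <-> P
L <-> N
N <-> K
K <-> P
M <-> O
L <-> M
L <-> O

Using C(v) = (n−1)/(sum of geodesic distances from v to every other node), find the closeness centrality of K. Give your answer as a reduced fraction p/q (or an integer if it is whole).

Distances from K: L:2, M:3, N:1, O:2, P:1. Sum = 9.
n = 6, so closeness = 5/9.

5/9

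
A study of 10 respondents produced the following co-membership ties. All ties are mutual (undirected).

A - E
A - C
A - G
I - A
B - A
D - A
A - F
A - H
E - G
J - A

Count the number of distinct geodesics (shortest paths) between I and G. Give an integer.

1

The shortest distance is 2, and the only length-2 path is I–A–G. So there is exactly 1 shortest path.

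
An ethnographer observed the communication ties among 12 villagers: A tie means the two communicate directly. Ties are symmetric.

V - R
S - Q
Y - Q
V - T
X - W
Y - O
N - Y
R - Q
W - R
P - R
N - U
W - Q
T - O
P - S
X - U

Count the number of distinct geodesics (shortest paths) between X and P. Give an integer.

The shortest distance is 3, and the only length-3 path is X–W–R–P. So there is exactly 1 shortest path.

1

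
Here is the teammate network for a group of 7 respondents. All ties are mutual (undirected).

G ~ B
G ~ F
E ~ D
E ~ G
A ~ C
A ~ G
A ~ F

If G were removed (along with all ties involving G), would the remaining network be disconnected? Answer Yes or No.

Removing G leaves {D and E} with no path to {B}, so the network splits into 3 components. G is a cut vertex.

Yes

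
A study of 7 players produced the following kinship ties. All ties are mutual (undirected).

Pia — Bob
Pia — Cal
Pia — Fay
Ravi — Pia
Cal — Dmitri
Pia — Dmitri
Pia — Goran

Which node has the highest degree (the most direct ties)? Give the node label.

Degrees — Bob:1, Cal:2, Dmitri:2, Fay:1, Goran:1, Pia:6, Ravi:1.
The maximum is 6, attained only by Pia.

Pia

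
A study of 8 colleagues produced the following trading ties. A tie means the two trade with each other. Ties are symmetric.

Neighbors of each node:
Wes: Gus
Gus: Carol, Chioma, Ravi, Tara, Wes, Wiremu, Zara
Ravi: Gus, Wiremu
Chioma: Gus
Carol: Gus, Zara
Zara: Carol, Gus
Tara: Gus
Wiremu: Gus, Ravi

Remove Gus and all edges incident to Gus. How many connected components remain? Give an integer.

5

Without Gus, the remaining ties split the others into: {Wes}; {Ravi, Wiremu}; {Carol, Zara}; {Chioma}; {Tara}.
That's 5 separate components.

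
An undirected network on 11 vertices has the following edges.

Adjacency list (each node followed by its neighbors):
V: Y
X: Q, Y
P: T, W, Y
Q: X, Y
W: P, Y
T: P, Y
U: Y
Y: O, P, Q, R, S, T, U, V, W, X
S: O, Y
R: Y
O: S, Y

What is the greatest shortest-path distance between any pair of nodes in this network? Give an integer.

2

Eccentricity of each node (its greatest distance to any other): O:2, P:2, Q:2, R:2, S:2, T:2, U:2, V:2, W:2, X:2, Y:1.
The maximum eccentricity is 2, realized for instance by the pair X–T via X – Y – T. So the diameter is 2.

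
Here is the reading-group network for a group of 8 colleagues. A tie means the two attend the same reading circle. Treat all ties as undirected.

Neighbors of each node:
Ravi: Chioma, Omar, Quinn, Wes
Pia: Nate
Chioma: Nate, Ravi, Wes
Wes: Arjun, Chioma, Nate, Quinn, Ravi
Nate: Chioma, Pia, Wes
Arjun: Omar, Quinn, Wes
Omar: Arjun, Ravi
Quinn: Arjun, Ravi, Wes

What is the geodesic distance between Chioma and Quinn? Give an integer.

2

One shortest route is Chioma – Wes – Quinn, which uses 2 edges, and Chioma and Quinn are not directly tied, so nothing shorter exists. So d(Chioma,Quinn) = 2.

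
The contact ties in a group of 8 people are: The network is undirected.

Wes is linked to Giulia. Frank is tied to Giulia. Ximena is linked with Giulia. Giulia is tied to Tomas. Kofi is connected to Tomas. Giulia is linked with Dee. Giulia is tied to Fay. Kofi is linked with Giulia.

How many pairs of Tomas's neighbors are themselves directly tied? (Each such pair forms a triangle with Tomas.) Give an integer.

Tomas's neighbors: Giulia and Kofi.
Neighbor pairs that are themselves tied: Tomas–Giulia–Kofi. Each forms one triangle with Tomas, for 1 in total.

1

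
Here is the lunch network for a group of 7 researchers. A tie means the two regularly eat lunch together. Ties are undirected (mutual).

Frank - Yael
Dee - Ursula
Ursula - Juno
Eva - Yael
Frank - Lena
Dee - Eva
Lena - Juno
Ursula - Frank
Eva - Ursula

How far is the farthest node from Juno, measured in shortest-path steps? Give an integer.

Distances from Juno: Dee:2, Eva:2, Frank:2, Lena:1, Ursula:1, Yael:3.
The largest is 3 (to Yael), so the eccentricity of Juno is 3.

3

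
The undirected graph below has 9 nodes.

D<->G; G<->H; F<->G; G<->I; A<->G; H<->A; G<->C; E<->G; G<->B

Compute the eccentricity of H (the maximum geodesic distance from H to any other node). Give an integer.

Distances from H: A:1, B:2, C:2, D:2, E:2, F:2, G:1, I:2.
The largest is 2 (to I, B, E, C, D, and F), so the eccentricity of H is 2.

2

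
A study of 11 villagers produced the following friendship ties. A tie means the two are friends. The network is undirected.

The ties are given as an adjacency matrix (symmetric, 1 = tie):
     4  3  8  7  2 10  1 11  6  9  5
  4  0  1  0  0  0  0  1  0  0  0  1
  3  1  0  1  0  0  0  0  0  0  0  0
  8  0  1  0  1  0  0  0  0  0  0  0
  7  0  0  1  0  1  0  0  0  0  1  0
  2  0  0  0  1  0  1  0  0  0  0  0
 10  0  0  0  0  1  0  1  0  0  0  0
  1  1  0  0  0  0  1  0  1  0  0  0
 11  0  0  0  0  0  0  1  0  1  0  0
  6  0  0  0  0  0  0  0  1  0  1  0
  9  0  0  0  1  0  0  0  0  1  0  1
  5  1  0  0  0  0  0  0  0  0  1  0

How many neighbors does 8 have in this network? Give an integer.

8 is directly tied to 3 and 7. That is 2 neighbors, so the degree of 8 is 2.

2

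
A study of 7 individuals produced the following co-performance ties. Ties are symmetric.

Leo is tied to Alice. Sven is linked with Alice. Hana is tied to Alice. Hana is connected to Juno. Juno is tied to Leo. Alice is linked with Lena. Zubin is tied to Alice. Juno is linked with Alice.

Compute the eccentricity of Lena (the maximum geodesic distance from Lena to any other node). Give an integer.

2

Distances from Lena: Alice:1, Hana:2, Juno:2, Leo:2, Sven:2, Zubin:2.
The largest is 2 (to Sven, Leo, Juno, Hana, and Zubin), so the eccentricity of Lena is 2.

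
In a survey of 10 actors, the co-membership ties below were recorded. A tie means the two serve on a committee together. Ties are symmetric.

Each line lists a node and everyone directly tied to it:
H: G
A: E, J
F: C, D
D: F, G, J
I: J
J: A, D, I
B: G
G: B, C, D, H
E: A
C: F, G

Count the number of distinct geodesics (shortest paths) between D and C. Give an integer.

2

The shortest distance is 2. The length-2 paths are: D–G–C; D–F–C.
That gives 2 distinct shortest paths.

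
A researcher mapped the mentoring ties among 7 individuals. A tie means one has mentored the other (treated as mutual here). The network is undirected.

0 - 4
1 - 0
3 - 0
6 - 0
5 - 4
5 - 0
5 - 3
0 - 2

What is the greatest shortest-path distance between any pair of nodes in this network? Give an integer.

Eccentricity of each node (its greatest distance to any other): 0:1, 1:2, 2:2, 3:2, 4:2, 5:2, 6:2.
The maximum eccentricity is 2, realized for instance by the pair 1–2 via 1 – 0 – 2. So the diameter is 2.

2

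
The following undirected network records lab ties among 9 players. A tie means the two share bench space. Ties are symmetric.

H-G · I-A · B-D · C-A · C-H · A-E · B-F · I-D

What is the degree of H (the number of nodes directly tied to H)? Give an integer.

2

H is directly tied to C and G. That is 2 neighbors, so the degree of H is 2.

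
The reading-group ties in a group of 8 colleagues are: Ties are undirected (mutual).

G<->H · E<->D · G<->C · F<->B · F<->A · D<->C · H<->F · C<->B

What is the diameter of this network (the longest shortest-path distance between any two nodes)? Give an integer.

5

Eccentricity of each node (its greatest distance to any other): A:5, B:3, C:3, D:4, E:5, F:4, G:3, H:4.
The maximum eccentricity is 5, realized for instance by the pair A–E via A – F – B – C – D – E. So the diameter is 5.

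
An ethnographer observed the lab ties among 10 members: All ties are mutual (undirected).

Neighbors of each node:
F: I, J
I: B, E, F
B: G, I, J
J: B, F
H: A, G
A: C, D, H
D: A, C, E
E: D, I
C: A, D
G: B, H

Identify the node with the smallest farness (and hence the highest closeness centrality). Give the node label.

Farness (sum of distances to all others) for each node — A:21, B:19, C:25, D:20, E:19, F:24, G:20, H:21, I:18, J:25.
The smallest farness is 18, for I, so I has the highest closeness.

I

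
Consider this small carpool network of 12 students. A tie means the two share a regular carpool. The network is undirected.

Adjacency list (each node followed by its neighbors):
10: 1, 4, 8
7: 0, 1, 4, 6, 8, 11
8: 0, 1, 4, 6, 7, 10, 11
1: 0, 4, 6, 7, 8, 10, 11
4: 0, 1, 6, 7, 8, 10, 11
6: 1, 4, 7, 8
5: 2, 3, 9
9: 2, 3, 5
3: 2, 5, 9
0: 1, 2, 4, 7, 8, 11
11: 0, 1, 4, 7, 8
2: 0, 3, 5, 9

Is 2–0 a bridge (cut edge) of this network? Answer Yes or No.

Yes

Without the 2–0 edge there is no alternate route between 2 and 0, so the network disconnects. It is a bridge.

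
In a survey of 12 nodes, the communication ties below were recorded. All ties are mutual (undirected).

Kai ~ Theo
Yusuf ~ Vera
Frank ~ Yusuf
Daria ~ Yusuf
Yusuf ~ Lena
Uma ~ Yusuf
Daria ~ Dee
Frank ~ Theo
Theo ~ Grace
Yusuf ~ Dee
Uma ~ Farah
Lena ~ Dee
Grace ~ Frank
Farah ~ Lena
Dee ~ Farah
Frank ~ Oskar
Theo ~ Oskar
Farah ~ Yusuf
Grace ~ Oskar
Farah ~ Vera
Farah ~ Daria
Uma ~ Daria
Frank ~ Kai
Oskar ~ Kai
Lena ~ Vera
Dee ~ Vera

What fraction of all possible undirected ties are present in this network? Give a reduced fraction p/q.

There are 26 edges and 12 nodes, so the maximum possible is C(12,2) = 66.
Density = 26/66 = 13/33.

13/33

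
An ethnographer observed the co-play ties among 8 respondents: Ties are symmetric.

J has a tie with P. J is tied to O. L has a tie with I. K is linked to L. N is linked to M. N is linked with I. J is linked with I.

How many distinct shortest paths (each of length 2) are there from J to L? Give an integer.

The shortest distance is 2, and the only length-2 path is J–I–L. So there is exactly 1 shortest path.

1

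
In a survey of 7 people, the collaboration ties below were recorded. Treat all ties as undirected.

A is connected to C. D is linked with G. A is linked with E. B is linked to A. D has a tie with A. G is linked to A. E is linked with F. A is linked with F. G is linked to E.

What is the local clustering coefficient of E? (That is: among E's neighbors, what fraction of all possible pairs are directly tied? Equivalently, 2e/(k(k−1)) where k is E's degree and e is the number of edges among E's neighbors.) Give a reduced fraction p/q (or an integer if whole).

E's neighbors: A, F, and G (k = 3).
Possible neighbor pairs: C(3,2) = 3. Edges among them: A–F, A–G → e = 2.
Clustering(E) = 2/3.

2/3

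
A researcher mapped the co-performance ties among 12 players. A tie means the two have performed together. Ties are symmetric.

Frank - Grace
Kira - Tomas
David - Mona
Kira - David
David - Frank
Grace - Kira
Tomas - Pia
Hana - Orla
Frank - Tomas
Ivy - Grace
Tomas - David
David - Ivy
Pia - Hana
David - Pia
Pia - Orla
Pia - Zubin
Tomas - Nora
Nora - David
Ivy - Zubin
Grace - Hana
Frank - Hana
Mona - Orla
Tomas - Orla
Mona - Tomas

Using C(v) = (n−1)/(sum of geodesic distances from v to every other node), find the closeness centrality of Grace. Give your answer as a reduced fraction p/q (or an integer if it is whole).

Distances from Grace: David:2, Frank:1, Hana:1, Ivy:1, Kira:1, Mona:3, Nora:3, Orla:2, Pia:2, Tomas:2, Zubin:2. Sum = 20.
n = 12, so closeness = 11/20.

11/20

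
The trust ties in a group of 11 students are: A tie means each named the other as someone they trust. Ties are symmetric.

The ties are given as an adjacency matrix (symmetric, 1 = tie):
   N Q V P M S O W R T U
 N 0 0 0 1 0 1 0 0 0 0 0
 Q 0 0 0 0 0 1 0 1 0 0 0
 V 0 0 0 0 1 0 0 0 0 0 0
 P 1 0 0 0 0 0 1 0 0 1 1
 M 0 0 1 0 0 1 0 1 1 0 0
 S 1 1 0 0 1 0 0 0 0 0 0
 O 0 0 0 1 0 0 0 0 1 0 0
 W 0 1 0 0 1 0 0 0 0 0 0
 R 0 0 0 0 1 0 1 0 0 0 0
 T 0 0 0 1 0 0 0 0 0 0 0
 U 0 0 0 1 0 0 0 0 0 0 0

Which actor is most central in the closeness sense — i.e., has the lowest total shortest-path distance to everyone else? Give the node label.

Farness (sum of distances to all others) for each node — M:21, N:21, O:23, P:22, Q:27, R:22, S:20, T:31, U:31, V:30, W:28.
The smallest farness is 20, for S, so S has the highest closeness.

S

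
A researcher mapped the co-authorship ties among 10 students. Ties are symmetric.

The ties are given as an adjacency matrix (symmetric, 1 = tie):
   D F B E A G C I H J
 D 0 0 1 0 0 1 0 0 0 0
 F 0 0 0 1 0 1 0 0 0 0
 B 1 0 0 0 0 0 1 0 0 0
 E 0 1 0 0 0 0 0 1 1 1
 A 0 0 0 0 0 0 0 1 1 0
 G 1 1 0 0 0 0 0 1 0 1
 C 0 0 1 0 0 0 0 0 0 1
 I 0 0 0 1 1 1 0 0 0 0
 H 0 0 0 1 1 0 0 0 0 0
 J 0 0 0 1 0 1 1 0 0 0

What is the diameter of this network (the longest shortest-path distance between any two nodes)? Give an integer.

Eccentricity of each node (its greatest distance to any other): A:4, B:4, C:4, D:4, E:3, F:3, G:3, H:4, I:3, J:3.
The maximum eccentricity is 4, realized for instance by the pair D–H via D – G – F – E – H. So the diameter is 4.

4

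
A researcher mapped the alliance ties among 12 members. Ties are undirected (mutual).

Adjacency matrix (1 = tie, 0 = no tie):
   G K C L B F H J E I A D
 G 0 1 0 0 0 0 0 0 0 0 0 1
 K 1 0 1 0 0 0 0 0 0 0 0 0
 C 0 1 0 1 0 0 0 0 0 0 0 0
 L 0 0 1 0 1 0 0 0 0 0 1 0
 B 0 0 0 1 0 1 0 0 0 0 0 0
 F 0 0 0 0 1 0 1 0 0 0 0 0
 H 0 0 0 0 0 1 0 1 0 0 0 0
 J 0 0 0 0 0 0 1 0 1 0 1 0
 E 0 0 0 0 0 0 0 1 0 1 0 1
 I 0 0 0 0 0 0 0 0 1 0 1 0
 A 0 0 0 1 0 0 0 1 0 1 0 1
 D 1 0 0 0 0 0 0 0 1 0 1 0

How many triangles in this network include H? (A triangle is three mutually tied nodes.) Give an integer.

H's neighbors are F and J, but none of them are tied to each other, so no triangle contains H.

0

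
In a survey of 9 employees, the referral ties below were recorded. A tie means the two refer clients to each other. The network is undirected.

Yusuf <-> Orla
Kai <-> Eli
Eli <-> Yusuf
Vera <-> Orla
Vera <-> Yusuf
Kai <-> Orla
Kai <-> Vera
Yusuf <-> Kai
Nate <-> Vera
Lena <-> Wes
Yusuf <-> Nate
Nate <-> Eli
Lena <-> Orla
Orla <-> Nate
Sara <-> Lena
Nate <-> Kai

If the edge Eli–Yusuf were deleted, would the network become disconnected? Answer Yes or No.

No

Even without that edge, Eli still reaches Yusuf via Eli – Kai – Yusuf, so the network stays connected. Not a bridge.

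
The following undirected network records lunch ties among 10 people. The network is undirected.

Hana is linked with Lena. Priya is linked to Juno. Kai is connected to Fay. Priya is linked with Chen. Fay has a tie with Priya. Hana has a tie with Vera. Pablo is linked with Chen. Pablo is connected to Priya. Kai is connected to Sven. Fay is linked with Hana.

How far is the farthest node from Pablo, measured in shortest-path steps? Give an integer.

Distances from Pablo: Chen:1, Fay:2, Hana:3, Juno:2, Kai:3, Lena:4, Priya:1, Sven:4, Vera:4.
The largest is 4 (to Vera, Lena, and Sven), so the eccentricity of Pablo is 4.

4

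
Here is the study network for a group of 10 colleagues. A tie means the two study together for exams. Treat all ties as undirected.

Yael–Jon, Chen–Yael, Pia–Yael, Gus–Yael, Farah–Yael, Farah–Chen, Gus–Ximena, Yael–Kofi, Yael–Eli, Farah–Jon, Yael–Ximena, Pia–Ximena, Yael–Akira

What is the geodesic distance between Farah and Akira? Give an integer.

One shortest route is Farah – Yael – Akira, which uses 2 edges, and Farah and Akira are not directly tied, so nothing shorter exists. So d(Farah,Akira) = 2.

2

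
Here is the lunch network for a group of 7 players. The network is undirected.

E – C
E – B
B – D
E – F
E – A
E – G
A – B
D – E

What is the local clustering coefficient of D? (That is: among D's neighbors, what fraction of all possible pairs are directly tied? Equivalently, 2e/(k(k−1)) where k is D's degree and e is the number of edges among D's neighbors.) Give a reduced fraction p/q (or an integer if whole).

1

D's neighbors: B and E (k = 2).
Possible neighbor pairs: C(2,2) = 1. Edges among them: B–E → e = 1.
Clustering(D) = 1/1.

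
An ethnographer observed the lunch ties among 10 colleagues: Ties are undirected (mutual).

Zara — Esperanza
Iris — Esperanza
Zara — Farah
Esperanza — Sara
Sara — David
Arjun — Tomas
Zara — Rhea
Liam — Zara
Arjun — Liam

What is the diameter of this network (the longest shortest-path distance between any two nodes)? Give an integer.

6

Eccentricity of each node (its greatest distance to any other): Arjun:5, David:6, Esperanza:4, Farah:4, Iris:5, Liam:4, Rhea:4, Sara:5, Tomas:6, Zara:3.
The maximum eccentricity is 6, realized for instance by the pair David–Tomas via David – Sara – Esperanza – Zara – Liam – Arjun – Tomas. So the diameter is 6.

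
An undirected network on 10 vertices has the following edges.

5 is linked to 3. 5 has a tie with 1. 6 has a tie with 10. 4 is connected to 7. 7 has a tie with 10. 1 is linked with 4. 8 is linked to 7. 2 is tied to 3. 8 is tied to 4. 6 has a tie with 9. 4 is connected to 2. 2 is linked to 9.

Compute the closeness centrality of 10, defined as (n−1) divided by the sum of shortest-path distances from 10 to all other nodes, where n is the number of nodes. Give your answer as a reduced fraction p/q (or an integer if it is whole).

9/22

Distances from 10: 1:3, 2:3, 3:4, 4:2, 5:4, 6:1, 7:1, 8:2, 9:2. Sum = 22.
n = 10, so closeness = 9/22.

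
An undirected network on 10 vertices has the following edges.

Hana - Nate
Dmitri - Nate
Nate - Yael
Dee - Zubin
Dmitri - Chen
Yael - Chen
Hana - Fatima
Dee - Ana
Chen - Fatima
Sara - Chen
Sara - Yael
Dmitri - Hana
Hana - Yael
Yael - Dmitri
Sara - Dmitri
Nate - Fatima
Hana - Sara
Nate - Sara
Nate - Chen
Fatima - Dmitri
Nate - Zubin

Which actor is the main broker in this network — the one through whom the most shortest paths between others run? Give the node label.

Unnormalized betweenness of each node: Ana:0, Chen:1/2, Dee:8, Dmitri:7/10, Fatima:1/5, Hana:1/2, Nate:187/10, Sara:1/5, Yael:1/5, Zubin:14.
Nate has the largest value, 187/10, making it the main broker — the node through which the most shortest paths run.

Nate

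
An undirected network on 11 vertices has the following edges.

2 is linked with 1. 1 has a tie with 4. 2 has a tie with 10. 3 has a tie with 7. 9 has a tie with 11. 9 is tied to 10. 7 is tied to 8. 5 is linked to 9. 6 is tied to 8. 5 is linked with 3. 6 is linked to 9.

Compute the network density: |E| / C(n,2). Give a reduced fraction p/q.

There are 11 edges and 11 nodes, so the maximum possible is C(11,2) = 55.
Density = 11/55 = 1/5.

1/5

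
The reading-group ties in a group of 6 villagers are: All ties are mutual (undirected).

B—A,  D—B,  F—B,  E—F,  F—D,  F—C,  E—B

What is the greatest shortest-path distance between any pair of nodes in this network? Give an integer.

Eccentricity of each node (its greatest distance to any other): A:3, B:2, C:3, D:2, E:2, F:2.
The maximum eccentricity is 3, realized for instance by the pair C–A via C – F – B – A. So the diameter is 3.

3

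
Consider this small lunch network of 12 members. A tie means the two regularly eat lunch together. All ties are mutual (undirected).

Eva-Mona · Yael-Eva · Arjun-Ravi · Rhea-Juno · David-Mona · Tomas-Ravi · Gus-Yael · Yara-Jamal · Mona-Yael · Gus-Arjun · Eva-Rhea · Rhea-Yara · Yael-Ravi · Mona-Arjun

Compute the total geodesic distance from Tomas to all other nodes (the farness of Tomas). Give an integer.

38

Distances from Tomas: Arjun:2, David:4, Eva:3, Gus:3, Jamal:6, Juno:5, Mona:3, Ravi:1, Rhea:4, Yael:2, Yara:5.
Sum = 2 + 4 + 3 + 3 + 6 + 5 + 3 + 1 + 4 + 2 + 5 = 38.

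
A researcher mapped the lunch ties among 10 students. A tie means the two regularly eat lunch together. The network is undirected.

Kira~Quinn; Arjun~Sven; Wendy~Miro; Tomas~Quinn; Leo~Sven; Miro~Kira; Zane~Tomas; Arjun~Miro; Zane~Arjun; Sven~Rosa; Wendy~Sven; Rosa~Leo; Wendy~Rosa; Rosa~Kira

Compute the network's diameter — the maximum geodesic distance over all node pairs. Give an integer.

Eccentricity of each node (its greatest distance to any other): Arjun:3, Kira:3, Leo:4, Miro:3, Quinn:3, Rosa:3, Sven:3, Tomas:4, Wendy:4, Zane:3.
The maximum eccentricity is 4, realized for instance by the pair Wendy–Tomas via Wendy – Sven – Arjun – Zane – Tomas. So the diameter is 4.

4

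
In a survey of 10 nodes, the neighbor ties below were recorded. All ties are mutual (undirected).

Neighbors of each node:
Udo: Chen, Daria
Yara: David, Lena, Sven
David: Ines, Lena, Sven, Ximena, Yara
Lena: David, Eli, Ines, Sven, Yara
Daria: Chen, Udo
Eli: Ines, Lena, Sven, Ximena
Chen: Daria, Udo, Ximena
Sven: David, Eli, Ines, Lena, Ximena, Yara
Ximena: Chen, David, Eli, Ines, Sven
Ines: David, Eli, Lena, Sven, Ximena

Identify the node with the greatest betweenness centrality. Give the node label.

Unnormalized betweenness of each node: Chen:14, Daria:0, David:10/3, Eli:1, Ines:5/4, Lena:13/12, Sven:49/12, Udo:0, Ximena:73/4, Yara:0.
Ximena has the largest value, 73/4, making it the main broker — the node through which the most shortest paths run.

Ximena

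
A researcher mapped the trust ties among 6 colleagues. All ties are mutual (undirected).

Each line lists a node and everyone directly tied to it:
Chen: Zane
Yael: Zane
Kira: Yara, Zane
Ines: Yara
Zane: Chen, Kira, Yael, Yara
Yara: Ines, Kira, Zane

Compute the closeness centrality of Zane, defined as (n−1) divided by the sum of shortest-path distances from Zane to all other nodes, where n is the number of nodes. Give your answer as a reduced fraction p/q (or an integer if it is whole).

5/6

Distances from Zane: Chen:1, Ines:2, Kira:1, Yael:1, Yara:1. Sum = 6.
n = 6, so closeness = 5/6.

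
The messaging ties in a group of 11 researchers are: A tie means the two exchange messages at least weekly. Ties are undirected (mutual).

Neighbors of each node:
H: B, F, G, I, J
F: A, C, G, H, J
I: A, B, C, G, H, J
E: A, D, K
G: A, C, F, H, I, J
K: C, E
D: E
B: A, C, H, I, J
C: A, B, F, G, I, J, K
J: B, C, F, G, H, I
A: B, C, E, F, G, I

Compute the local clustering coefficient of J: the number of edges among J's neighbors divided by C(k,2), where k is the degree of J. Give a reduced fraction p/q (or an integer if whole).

11/15

J's neighbors: B, C, F, G, H, and I (k = 6).
Possible neighbor pairs: C(6,2) = 15. Edges among them: B–C, B–H, B–I, C–F, C–G, C–I, F–G, F–H, G–H, G–I, H–I → e = 11.
Clustering(J) = 11/15.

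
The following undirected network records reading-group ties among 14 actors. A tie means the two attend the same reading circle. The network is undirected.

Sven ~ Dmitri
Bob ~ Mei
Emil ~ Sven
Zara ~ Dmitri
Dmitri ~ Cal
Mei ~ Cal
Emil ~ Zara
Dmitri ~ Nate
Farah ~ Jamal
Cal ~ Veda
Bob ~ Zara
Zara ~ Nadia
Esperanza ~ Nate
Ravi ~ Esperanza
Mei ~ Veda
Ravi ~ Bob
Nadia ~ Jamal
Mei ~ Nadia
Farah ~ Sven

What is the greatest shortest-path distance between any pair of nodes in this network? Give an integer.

5

Eccentricity of each node (its greatest distance to any other): Bob:4, Cal:3, Dmitri:3, Emil:4, Esperanza:5, Farah:5, Jamal:5, Mei:3, Nadia:4, Nate:4, Ravi:5, Sven:4, Veda:4, Zara:3.
The maximum eccentricity is 5, realized for instance by the pair Esperanza–Jamal via Esperanza – Ravi – Bob – Mei – Nadia – Jamal. So the diameter is 5.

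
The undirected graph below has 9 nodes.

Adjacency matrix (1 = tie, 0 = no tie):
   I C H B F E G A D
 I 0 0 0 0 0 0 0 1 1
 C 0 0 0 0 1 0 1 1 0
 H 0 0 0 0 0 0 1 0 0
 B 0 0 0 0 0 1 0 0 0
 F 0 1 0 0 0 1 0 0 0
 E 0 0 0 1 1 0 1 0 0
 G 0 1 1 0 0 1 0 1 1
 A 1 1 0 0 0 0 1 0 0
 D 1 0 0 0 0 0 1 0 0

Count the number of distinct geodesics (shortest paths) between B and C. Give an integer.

The shortest distance is 3. The length-3 paths are: B–E–F–C; B–E–G–C.
That gives 2 distinct shortest paths.

2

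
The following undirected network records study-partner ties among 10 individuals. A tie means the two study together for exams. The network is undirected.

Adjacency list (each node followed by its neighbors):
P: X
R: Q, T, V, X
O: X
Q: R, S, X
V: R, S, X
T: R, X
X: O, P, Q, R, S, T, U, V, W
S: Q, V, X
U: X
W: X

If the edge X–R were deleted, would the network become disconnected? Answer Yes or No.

No

Even without that edge, X still reaches R via X – Q – R, so the network stays connected. Not a bridge.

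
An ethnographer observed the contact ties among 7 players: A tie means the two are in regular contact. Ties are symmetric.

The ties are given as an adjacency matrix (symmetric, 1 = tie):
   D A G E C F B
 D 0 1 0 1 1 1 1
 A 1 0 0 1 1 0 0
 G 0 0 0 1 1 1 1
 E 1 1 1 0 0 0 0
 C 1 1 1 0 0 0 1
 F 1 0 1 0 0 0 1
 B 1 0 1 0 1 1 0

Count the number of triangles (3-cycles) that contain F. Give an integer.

F's neighbors: B, D, and G.
Neighbor pairs that are themselves tied: F–B–D; F–B–G. Each forms one triangle with F, for 2 in total.

2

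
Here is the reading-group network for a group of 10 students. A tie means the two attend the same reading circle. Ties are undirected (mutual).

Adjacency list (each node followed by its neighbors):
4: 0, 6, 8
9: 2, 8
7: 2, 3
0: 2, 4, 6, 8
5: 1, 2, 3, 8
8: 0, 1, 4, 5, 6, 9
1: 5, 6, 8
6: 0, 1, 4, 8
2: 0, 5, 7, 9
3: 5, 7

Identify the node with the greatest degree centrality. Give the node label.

Degrees — 0:4, 1:3, 2:4, 3:2, 4:3, 5:4, 6:4, 7:2, 8:6, 9:2.
The maximum is 6, attained only by 8.

8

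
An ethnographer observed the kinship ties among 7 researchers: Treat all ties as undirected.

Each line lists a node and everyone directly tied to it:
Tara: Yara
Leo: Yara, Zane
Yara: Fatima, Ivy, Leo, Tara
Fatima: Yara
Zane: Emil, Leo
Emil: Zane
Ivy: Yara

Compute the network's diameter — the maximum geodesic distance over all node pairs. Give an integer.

Eccentricity of each node (its greatest distance to any other): Emil:4, Fatima:4, Ivy:4, Leo:2, Tara:4, Yara:3, Zane:3.
The maximum eccentricity is 4, realized for instance by the pair Ivy–Emil via Ivy – Yara – Leo – Zane – Emil. So the diameter is 4.

4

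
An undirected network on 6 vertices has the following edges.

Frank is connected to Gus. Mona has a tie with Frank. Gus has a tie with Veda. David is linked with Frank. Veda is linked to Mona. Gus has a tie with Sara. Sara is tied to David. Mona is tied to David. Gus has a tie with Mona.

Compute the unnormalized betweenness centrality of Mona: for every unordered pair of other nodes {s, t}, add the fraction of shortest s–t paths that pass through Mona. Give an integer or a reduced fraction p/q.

Pairs whose geodesics pass through Mona — Gus–David: 1/3; Veda–Frank: 1/2; Veda–David: 1.
All other pairs contribute 0.
Summing the contributions gives betweenness(Mona) = 11/6.

11/6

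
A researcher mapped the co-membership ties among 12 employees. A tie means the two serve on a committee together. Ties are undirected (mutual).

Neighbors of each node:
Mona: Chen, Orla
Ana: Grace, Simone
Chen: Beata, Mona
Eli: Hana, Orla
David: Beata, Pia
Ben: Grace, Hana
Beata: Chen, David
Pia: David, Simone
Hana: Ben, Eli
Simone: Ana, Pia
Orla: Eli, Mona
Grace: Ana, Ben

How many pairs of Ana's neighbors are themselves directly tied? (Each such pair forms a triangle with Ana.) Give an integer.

Ana's neighbors are Grace and Simone, but none of them are tied to each other, so no triangle contains Ana.

0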